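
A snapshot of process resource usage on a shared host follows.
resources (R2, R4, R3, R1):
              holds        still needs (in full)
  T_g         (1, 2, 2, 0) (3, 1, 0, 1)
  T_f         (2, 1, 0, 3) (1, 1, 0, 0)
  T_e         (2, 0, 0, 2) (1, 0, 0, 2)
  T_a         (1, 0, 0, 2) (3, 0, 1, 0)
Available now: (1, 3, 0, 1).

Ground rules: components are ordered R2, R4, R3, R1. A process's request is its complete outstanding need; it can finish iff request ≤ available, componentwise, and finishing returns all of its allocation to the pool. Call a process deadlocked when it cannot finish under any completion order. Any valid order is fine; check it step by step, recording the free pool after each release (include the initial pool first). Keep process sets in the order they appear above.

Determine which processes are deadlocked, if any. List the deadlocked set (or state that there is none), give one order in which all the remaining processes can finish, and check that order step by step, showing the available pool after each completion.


The deadlocked set is empty.
Key observation: there is always a runnable process — T_f first — so the state unwinds completely.
One completion order for the rest: T_f, T_g, T_a, T_e. Walking it through:
  pool = (1, 3, 0, 1)
  run T_f (needs (1, 1, 0, 0), free (1, 3, 0, 1)); after release of (2, 1, 0, 3) the pool is (3, 4, 0, 4)
  run T_g (needs (3, 1, 0, 1), free (3, 4, 0, 4)); after release of (1, 2, 2, 0) the pool is (4, 6, 2, 4)
  run T_a (needs (3, 0, 1, 0), free (4, 6, 2, 4)); after release of (1, 0, 0, 2) the pool is (5, 6, 2, 6)
  run T_e (needs (1, 0, 0, 2), free (5, 6, 2, 6)); after release of (2, 0, 0, 2) the pool is (7, 6, 2, 8)


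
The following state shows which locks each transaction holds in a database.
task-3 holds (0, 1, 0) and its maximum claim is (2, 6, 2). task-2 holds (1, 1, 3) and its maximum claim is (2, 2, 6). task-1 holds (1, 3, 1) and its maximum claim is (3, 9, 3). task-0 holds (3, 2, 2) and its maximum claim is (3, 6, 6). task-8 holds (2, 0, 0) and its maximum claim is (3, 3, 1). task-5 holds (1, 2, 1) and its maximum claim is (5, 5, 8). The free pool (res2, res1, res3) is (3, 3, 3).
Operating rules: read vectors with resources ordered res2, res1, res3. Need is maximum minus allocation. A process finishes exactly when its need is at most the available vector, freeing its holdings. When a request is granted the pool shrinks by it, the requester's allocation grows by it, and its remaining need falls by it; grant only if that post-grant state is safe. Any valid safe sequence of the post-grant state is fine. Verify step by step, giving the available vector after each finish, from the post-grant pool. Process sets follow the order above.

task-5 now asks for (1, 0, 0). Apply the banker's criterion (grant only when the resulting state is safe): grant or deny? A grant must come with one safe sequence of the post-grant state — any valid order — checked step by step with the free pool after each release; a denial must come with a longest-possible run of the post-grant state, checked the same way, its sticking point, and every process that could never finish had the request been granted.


GRANT — the state after the grant stays safe, e.g. via task-2, task-0, task-8, task-3, task-5, task-1.
Key observation: post-grant, (2, 3, 3) remains, and an order beginning with task-2 completes everyone.
Check on the post-grant state, step by step:
  pool = (2, 3, 3)
  task-2: need (1, 1, 3) fits (2, 3, 3); releases (1, 1, 3), pool now (3, 4, 6)
  task-0: need (0, 4, 4) fits (3, 4, 6); releases (3, 2, 2), pool now (6, 6, 8)
  task-8: need (1, 3, 1) fits (6, 6, 8); releases (2, 0, 0), pool now (8, 6, 8)
  task-3: need (2, 5, 2) fits (8, 6, 8); releases (0, 1, 0), pool now (8, 7, 8)
  task-5: need (3, 3, 7) fits (8, 7, 8); releases (2, 2, 1), pool now (10, 9, 9)
  task-1: need (2, 6, 2) fits (10, 9, 9); releases (1, 3, 1), pool now (11, 12, 10)


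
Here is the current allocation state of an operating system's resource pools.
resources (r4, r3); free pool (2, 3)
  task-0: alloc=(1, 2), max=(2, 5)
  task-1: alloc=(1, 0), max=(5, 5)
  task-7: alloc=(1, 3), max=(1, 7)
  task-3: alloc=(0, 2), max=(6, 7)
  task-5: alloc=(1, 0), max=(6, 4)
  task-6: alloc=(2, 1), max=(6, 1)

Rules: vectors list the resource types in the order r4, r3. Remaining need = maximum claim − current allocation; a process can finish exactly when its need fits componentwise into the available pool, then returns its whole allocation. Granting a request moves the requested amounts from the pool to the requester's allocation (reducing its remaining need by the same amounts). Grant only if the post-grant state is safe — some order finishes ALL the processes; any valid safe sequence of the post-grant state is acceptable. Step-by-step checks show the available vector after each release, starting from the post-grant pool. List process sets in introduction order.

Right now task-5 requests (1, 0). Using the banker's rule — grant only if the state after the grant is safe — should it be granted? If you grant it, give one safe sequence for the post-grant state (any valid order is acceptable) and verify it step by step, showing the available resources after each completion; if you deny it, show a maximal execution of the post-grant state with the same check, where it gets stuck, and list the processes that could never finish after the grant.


DENY — the pretend-granted state is unsafe.
Key observation: the pool after task-0, task-7 is (3, 8); every surviving request exceeds it in r4, so progress ends there.
On the post-grant state, task-0, task-7 is a maximal run — nothing extends it. Check, step by step:
  pool = (1, 3)
  task-0 needs (1, 3) <= (1, 3) -> finishes; pool += (1, 2) = (2, 5)
  task-7 needs (0, 4) <= (2, 5) -> finishes; pool += (1, 3) = (3, 8)
  task-1 cannot run: need (4, 5) vs free (3, 8) (insufficient r4)
  task-3 cannot run: need (6, 5) vs free (3, 8) (insufficient r4)
  task-5 cannot run: need (4, 4) vs free (3, 8) (insufficient r4)
  task-6 cannot run: need (4, 0) vs free (3, 8) (insufficient r4)
Processes that could never finish after the grant: task-1, task-3, task-5 and task-6.


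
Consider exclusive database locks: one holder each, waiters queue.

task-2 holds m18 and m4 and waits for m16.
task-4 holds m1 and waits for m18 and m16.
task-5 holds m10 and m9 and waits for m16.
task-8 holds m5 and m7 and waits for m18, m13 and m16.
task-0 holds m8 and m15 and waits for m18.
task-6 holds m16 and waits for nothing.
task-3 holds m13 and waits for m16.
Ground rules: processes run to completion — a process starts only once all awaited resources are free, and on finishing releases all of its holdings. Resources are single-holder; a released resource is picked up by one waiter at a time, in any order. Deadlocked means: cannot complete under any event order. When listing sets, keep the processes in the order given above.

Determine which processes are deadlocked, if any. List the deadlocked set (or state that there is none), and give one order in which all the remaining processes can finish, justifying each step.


Nothing here is deadlocked.
Key observation: the wait relation is loop-free; peeling off processes with no waits unwinds the whole state.
A valid finishing order for the others: task-6, task-2, task-5, task-3, task-8, task-4, task-0.
Check, step by step:
  run task-6 (it waits on nothing); releases m16
  run task-2 (all its waits — m16 — are resolved); releases m18 and m4
  run task-5 (all its waits — m16 — are resolved); releases m10 and m9
  run task-3 (all its waits — m16 — are resolved); releases m13
  run task-8 (all its waits — m18, m13 and m16 — are resolved); releases m5 and m7
  run task-4 (all its waits — m18 and m16 — are resolved); releases m1
  run task-0 (all its waits — m18 — are resolved); releases m8 and m15


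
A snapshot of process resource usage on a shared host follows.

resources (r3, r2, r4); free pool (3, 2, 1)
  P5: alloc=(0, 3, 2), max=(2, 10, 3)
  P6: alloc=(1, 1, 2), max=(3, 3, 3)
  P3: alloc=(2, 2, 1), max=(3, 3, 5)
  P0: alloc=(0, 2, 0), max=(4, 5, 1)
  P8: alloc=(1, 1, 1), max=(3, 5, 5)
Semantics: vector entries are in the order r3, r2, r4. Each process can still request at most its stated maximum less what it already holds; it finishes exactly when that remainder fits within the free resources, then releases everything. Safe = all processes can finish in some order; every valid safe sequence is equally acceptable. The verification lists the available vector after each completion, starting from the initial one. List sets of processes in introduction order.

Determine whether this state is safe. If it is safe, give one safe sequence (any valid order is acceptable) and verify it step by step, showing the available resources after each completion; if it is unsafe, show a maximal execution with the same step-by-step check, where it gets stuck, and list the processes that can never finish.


UNSAFE.
Key observation: after P6, P0 the pool peaks at (4, 5, 3), and each blocked process is short somewhere: P5 on r2; P3 on r4; P8 on r4.
A maximal execution: P6, P0 — then nothing else fits. Check, step by step:
  pool = (3, 2, 1)
  run P6 (needs (2, 2, 1), free (3, 2, 1)); after release of (1, 1, 2) the pool is (4, 3, 3)
  run P0 (needs (4, 3, 1), free (4, 3, 3)); after release of (0, 2, 0) the pool is (4, 5, 3)
  P5 still needs (2, 7, 1) but only (4, 5, 3) is free — short on r2
  P3 still needs (1, 1, 4) but only (4, 5, 3) is free — short on r4
  P8 still needs (2, 4, 4) but only (4, 5, 3) is free — short on r4
Never able to finish: P5, P3 and P8.


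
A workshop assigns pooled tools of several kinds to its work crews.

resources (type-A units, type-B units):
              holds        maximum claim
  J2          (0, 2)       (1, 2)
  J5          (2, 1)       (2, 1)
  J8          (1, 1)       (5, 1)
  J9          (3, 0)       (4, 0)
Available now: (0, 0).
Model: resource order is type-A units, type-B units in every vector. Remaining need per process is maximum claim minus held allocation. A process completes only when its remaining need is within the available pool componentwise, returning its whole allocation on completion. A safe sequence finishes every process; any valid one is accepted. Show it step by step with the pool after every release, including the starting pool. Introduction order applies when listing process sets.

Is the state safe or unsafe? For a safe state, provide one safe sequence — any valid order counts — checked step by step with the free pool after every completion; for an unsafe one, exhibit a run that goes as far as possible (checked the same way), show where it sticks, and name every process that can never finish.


The state is SAFE; one workable sequence: J5, J9, J2, J8.
Key observation: every step clears its requested resources with room to spare; the minimum clearance is 1, first at J9 — (1, 0) vs (2, 1) free.
Step-by-step check:
  pool = (0, 0)
  run J5 (needs (0, 0), free (0, 0)); after release of (2, 1) the pool is (2, 1)
  run J9 (needs (1, 0), free (2, 1)); after release of (3, 0) the pool is (5, 1)
  run J2 (needs (1, 0), free (5, 1)); after release of (0, 2) the pool is (5, 3)
  run J8 (needs (4, 0), free (5, 3)); after release of (1, 1) the pool is (6, 4)


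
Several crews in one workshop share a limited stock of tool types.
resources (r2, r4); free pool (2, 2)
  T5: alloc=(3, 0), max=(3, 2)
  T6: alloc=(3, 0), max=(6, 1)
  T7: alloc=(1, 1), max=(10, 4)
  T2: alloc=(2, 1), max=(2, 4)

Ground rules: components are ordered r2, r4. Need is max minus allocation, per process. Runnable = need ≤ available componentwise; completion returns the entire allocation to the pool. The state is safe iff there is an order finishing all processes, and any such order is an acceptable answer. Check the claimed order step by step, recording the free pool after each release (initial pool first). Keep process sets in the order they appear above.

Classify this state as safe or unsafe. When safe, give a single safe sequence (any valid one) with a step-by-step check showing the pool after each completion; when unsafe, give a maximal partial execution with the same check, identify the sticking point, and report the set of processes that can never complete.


UNSAFE — no complete ordering exists.
Key observation: the wall is r4: completing T5, T6 brings the pool only to (8, 2), and all the rest need more.
A maximal execution: T5, T6 — then nothing else fits. Check, step by step:
  pool = (2, 2)
  T5: need (0, 2) fits (2, 2); releases (3, 0), pool now (5, 2)
  T6: need (3, 1) fits (5, 2); releases (3, 0), pool now (8, 2)
  T7 cannot run: need (9, 3) vs free (8, 2) (insufficient r2 and r4)
  T2 cannot run: need (0, 3) vs free (8, 2) (insufficient r4)
Processes that can never finish: T7 and T2.


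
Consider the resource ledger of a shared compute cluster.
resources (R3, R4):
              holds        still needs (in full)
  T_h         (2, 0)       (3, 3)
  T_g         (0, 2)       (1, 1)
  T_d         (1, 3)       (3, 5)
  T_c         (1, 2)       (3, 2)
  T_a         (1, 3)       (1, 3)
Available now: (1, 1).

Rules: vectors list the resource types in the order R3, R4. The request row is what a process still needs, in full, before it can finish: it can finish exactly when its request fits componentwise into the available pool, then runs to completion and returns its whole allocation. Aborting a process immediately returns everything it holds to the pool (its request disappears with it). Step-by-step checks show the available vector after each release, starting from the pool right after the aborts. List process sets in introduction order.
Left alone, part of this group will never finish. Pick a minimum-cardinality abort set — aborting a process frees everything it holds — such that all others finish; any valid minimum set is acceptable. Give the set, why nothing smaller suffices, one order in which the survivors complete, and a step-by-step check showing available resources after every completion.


The answer: abort T_d.
Key observation: before aborting T_d, T_h was permanently blocked — no order could ever run it; afterwards it completes at step 3.
No smaller set exists: with zero aborts the deadlock remains.
The survivors complete as T_g, T_a, T_h, T_c. Check, step by step (starting from the post-abort pool):
  pool = (2, 4)
  T_g: need (1, 1) fits (2, 4); releases (0, 2), pool now (2, 6)
  T_a: need (1, 3) fits (2, 6); releases (1, 3), pool now (3, 9)
  T_h: need (3, 3) fits (3, 9); releases (2, 0), pool now (5, 9)
  T_c: need (3, 2) fits (5, 9); releases (1, 2), pool now (6, 11)


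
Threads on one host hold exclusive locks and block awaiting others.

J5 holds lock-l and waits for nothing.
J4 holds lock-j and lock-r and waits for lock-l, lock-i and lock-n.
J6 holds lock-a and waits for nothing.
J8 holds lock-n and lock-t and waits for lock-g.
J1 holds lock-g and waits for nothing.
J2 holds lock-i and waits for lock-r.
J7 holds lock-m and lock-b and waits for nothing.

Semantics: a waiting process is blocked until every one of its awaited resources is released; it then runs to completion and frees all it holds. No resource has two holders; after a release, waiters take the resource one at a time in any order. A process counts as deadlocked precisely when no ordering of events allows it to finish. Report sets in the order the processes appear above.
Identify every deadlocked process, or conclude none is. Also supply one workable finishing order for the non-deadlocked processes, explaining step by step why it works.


The deadlocked set is J4 and J2.
Key observation: the loop J4 -> J2 -> J4 blocks itself forever; no other process is dragged down with it.
A valid finishing order for the others: J7, J6, J1, J8, J5.
Verifying each step:
  run J7 (it waits on nothing); releases lock-m and lock-b
  run J6 (it waits on nothing); releases lock-a
  run J1 (it waits on nothing); releases lock-g
  J8: everything it awaited (lock-g) is free; runs, freeing lock-n and lock-t
  run J5 (it waits on nothing); releases lock-l


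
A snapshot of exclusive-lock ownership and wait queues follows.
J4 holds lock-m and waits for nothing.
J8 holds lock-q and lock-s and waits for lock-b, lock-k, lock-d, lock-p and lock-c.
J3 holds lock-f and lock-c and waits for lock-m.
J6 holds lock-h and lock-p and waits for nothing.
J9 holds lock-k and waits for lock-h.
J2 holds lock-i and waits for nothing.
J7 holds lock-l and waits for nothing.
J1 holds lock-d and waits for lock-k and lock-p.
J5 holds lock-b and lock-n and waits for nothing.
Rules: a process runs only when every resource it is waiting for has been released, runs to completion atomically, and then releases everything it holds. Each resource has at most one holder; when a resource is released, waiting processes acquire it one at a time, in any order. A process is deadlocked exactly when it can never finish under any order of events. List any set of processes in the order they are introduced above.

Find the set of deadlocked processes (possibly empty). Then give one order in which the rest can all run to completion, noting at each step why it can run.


Nothing here is deadlocked.
Key observation: the wait relation is loop-free; peeling off processes with no waits unwinds the whole state.
One completion order for the rest: J6, J2, J4, J9, J7, J5, J1, J3, J8.
Verifying each step:
  J6 waits on nothing -> runs at once and releases lock-h and lock-p
  J2 waits on nothing -> runs at once and releases lock-i
  J4 waits on nothing -> runs at once and releases lock-m
  J9 waits on lock-h — all released -> runs and releases lock-k
  J7 waits on nothing -> runs at once and releases lock-l
  J5 waits on nothing -> runs at once and releases lock-b and lock-n
  J1 waits on lock-k and lock-p — all released -> runs and releases lock-d
  J3 waits on lock-m — all released -> runs and releases lock-f and lock-c
  J8 waits on lock-b, lock-k, lock-d, lock-p and lock-c — all released -> runs and releases lock-q and lock-s


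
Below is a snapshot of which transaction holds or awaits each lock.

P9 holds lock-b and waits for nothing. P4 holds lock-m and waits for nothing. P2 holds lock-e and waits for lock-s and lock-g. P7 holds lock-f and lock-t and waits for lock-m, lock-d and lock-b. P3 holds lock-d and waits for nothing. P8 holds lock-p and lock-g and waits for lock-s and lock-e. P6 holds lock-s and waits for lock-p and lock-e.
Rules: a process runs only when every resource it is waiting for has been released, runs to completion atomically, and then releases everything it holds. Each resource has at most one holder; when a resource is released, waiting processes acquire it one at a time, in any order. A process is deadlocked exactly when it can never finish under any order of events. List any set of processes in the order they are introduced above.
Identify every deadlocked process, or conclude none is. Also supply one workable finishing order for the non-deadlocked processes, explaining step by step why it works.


Deadlocked: P2, P8 and P6.
Key observation: the knot is the closed ring of waits P2 -> P8 -> P2; P6 is caught in further circular waits.
One completion order for the rest: P4, P3, P9, P7.
Walking it through:
  run P4 (it waits on nothing); releases lock-m
  run P3 (it waits on nothing); releases lock-d
  run P9 (it waits on nothing); releases lock-b
  run P7 (all its waits — lock-m, lock-d and lock-b — are resolved); releases lock-f and lock-t


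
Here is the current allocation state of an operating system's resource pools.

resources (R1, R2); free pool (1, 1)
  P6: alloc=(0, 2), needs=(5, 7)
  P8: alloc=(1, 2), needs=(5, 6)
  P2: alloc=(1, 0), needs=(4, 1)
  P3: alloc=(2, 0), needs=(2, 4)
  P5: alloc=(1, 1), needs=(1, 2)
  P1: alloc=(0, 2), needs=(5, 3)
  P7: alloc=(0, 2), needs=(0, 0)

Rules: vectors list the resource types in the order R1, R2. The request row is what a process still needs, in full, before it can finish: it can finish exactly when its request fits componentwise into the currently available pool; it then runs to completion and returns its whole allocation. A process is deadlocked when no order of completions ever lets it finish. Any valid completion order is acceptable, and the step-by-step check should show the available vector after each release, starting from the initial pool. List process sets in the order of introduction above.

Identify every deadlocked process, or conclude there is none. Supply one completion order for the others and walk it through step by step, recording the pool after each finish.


The deadlocked set is empty.
Key observation: there is always a runnable process — P7 first — so the state unwinds completely.
One completion order for the rest: P7, P5, P3, P2, P1, P8, P6. Verifying each step:
  pool = (1, 1)
  P7: need (0, 0) fits (1, 1); releases (0, 2), pool now (1, 3)
  P5: need (1, 2) fits (1, 3); releases (1, 1), pool now (2, 4)
  P3: need (2, 4) fits (2, 4); releases (2, 0), pool now (4, 4)
  P2: need (4, 1) fits (4, 4); releases (1, 0), pool now (5, 4)
  P1: need (5, 3) fits (5, 4); releases (0, 2), pool now (5, 6)
  P8: need (5, 6) fits (5, 6); releases (1, 2), pool now (6, 8)
  P6: need (5, 7) fits (6, 8); releases (0, 2), pool now (6, 10)


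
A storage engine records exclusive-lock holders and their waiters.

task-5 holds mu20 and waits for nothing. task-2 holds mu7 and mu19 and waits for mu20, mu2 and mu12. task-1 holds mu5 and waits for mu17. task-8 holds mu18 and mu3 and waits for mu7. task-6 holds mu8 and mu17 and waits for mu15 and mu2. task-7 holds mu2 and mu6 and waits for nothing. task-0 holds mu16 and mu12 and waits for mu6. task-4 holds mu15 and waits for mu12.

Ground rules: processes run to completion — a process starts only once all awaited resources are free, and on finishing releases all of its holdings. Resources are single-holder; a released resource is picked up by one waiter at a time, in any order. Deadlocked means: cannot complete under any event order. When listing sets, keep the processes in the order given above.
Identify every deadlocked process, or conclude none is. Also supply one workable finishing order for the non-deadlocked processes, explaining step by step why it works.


Nothing here is deadlocked.
Key observation: there is no circular wait here — follow any chain and it reaches a process that is free to run now.
The rest can finish in the order task-7, task-0, task-5, task-2, task-4, task-8, task-6, task-1.
Walking it through:
  run task-7 (it waits on nothing); releases mu2 and mu6
  run task-0 (all its waits — mu6 — are resolved); releases mu16 and mu12
  run task-5 (it waits on nothing); releases mu20
  run task-2 (all its waits — mu20, mu2 and mu12 — are resolved); releases mu7 and mu19
  run task-4 (all its waits — mu12 — are resolved); releases mu15
  run task-8 (all its waits — mu7 — are resolved); releases mu18 and mu3
  run task-6 (all its waits — mu15 and mu2 — are resolved); releases mu8 and mu17
  run task-1 (all its waits — mu17 — are resolved); releases mu5


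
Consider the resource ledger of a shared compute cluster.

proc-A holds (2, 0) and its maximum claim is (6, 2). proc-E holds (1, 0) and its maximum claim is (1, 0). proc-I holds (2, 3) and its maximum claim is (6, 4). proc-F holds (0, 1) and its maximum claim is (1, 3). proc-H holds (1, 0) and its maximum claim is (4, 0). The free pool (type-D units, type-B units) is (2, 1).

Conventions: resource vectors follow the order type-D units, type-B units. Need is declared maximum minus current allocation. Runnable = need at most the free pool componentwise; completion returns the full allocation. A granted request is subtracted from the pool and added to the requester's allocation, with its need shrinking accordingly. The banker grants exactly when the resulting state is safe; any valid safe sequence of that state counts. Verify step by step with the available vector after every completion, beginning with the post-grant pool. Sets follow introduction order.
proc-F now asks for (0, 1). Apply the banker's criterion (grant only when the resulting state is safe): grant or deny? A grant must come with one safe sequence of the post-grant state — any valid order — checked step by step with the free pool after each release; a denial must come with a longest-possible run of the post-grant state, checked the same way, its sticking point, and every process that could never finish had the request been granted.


DENY. Granting would leave the state unsafe.
Key observation: no order helps: past proc-E, proc-H, the free pool tops out at (4, 0), below what each blocked process needs in type-B units.
Pretend the grant happened; the run proc-E, proc-H goes as far as possible. Step-by-step check:
  pool = (2, 0)
  proc-E needs (0, 0) <= (2, 0) -> finishes; pool += (1, 0) = (3, 0)
  proc-H needs (3, 0) <= (3, 0) -> finishes; pool += (1, 0) = (4, 0)
  blocked: proc-A wants (4, 2), pool (4, 0) — not enough type-B units
  blocked: proc-I wants (4, 1), pool (4, 0) — not enough type-B units
  blocked: proc-F wants (1, 1), pool (4, 0) — not enough type-B units
Processes that could never finish after the grant: proc-A, proc-I and proc-F.


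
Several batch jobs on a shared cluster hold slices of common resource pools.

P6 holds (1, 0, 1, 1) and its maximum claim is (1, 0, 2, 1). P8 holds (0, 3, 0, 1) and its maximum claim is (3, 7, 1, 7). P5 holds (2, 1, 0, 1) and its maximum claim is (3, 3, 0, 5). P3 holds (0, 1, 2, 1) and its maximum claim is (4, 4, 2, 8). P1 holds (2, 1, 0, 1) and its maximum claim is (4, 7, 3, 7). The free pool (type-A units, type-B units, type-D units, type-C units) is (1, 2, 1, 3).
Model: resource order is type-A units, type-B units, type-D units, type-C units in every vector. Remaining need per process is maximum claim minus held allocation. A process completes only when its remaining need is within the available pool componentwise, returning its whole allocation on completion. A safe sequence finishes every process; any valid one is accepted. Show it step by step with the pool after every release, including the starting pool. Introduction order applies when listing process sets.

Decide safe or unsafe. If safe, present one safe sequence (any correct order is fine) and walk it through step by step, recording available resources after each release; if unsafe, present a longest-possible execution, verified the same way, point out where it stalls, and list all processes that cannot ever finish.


UNSAFE.
Key observation: the pool after P6, P5 is (4, 3, 2, 5); every surviving request exceeds it in type-C units, so progress ends there.
Going as far as possible: P6, P5; after that, nothing fits. Check, step by step:
  pool = (1, 2, 1, 3)
  P6 needs (0, 0, 1, 0) <= (1, 2, 1, 3) -> finishes; pool += (1, 0, 1, 1) = (2, 2, 2, 4)
  P5 needs (1, 2, 0, 4) <= (2, 2, 2, 4) -> finishes; pool += (2, 1, 0, 1) = (4, 3, 2, 5)
  blocked: P8 wants (3, 4, 1, 6), pool (4, 3, 2, 5) — not enough type-B units and type-C units
  blocked: P3 wants (4, 3, 0, 7), pool (4, 3, 2, 5) — not enough type-C units
  blocked: P1 wants (2, 6, 3, 6), pool (4, 3, 2, 5) — not enough type-B units, type-D units and type-C units
Permanently blocked: P8, P3 and P1.


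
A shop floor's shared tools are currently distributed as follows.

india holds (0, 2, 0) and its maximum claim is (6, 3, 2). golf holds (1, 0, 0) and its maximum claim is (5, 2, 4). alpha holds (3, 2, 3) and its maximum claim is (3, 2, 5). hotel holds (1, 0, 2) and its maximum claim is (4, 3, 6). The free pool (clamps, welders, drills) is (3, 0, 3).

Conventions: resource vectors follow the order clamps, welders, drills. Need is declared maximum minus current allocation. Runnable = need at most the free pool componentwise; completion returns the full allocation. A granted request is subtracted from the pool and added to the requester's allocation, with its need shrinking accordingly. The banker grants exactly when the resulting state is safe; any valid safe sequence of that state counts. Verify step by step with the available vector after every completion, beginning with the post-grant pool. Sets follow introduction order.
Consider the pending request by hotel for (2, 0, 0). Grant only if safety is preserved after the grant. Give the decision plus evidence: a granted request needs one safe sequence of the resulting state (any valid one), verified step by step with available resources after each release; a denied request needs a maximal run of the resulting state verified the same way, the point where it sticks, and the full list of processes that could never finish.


DENY — the pretend-granted state is unsafe.
Key observation: after alpha, golf the pool peaks at (5, 2, 6), and each blocked process is short somewhere: india on clamps; hotel on welders.
Pretend the grant happened; the run alpha, golf goes as far as possible. Check, step by step:
  pool = (1, 0, 3)
  alpha: need (0, 0, 2) fits (1, 0, 3); releases (3, 2, 3), pool now (4, 2, 6)
  golf: need (4, 2, 4) fits (4, 2, 6); releases (1, 0, 0), pool now (5, 2, 6)
  india cannot run: need (6, 1, 2) vs free (5, 2, 6) (insufficient clamps)
  hotel cannot run: need (1, 3, 4) vs free (5, 2, 6) (insufficient welders)
Processes that could never finish after the grant: india and hotel.


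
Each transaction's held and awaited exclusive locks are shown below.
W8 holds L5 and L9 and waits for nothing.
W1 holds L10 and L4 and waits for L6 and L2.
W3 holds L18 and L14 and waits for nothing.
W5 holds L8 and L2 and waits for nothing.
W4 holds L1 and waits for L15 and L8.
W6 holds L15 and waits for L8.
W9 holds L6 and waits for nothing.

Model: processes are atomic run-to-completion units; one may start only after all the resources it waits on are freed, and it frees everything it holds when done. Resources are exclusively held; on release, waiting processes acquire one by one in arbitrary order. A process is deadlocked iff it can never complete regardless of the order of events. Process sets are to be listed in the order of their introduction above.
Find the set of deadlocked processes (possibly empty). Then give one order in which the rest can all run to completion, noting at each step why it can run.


Nothing here is deadlocked.
Key observation: there is no circular wait here — follow any chain and it reaches a process that is free to run now.
One completion order for the rest: W5, W6, W9, W4, W1, W3, W8.
Step-by-step check:
  run W5 (it waits on nothing); releases L8 and L2
  run W6 (all its waits — L8 — are resolved); releases L15
  run W9 (it waits on nothing); releases L6
  run W4 (all its waits — L15 and L8 — are resolved); releases L1
  run W1 (all its waits — L6 and L2 — are resolved); releases L10 and L4
  run W3 (it waits on nothing); releases L18 and L14
  run W8 (it waits on nothing); releases L5 and L9


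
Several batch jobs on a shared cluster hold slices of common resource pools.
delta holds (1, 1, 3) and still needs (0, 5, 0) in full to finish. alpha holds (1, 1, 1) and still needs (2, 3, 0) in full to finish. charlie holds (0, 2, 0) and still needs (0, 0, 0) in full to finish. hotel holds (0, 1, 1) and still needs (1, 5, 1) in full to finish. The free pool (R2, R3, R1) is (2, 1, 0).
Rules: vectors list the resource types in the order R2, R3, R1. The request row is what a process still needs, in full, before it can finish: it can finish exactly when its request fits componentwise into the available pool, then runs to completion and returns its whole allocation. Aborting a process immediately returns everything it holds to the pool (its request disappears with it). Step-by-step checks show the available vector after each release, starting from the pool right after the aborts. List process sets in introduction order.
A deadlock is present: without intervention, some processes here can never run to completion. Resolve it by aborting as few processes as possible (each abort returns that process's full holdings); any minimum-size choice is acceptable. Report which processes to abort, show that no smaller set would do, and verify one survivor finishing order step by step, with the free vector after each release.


Abort delta.
Key observation: hotel could never have finished before the abort; with (1, 1, 3) returned by delta, it fits at step 3.
No smaller set exists: with zero aborts the deadlock remains.
Survivors finish in the order: charlie, alpha, hotel. Check, step by step (pool after the aborts first):
  pool = (3, 2, 3)
  charlie needs (0, 0, 0) <= (3, 2, 3) -> finishes; pool += (0, 2, 0) = (3, 4, 3)
  alpha needs (2, 3, 0) <= (3, 4, 3) -> finishes; pool += (1, 1, 1) = (4, 5, 4)
  hotel needs (1, 5, 1) <= (4, 5, 4) -> finishes; pool += (0, 1, 1) = (4, 6, 5)


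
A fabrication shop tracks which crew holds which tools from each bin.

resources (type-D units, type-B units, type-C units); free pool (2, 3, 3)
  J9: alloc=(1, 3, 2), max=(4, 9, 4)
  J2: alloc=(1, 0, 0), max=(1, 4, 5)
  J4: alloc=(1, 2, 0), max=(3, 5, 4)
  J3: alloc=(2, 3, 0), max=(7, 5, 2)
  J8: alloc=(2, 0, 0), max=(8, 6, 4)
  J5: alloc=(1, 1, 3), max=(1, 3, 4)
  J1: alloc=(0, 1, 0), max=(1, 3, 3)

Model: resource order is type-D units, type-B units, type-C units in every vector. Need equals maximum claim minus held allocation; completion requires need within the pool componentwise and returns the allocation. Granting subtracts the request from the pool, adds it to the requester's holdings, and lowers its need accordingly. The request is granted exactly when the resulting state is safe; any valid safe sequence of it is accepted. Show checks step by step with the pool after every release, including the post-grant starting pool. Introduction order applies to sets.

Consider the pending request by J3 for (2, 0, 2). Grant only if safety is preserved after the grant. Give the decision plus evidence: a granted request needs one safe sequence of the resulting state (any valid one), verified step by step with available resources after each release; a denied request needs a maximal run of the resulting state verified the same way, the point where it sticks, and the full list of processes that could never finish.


DENY. Granting would leave the state unsafe.
Key observation: after J5, J1 the pool peaks at (1, 5, 4), and each blocked process is short somewhere: J9 on type-D units, type-B units; J2 on type-C units; J4 on type-D units; J3 on type-D units; J8 on type-D units, type-B units.
Pretend the grant happened; the run J5, J1 goes as far as possible. Step-by-step check:
  pool = (0, 3, 1)
  J5: need (0, 2, 1) fits (0, 3, 1); releases (1, 1, 3), pool now (1, 4, 4)
  J1: need (1, 2, 3) fits (1, 4, 4); releases (0, 1, 0), pool now (1, 5, 4)
  blocked: J9 wants (3, 6, 2), pool (1, 5, 4) — not enough type-D units and type-B units
  blocked: J2 wants (0, 4, 5), pool (1, 5, 4) — not enough type-C units
  blocked: J4 wants (2, 3, 4), pool (1, 5, 4) — not enough type-D units
  blocked: J3 wants (3, 2, 0), pool (1, 5, 4) — not enough type-D units
  blocked: J8 wants (6, 6, 4), pool (1, 5, 4) — not enough type-D units and type-B units
Processes that could never finish after the grant: J9, J2, J4, J3 and J8.


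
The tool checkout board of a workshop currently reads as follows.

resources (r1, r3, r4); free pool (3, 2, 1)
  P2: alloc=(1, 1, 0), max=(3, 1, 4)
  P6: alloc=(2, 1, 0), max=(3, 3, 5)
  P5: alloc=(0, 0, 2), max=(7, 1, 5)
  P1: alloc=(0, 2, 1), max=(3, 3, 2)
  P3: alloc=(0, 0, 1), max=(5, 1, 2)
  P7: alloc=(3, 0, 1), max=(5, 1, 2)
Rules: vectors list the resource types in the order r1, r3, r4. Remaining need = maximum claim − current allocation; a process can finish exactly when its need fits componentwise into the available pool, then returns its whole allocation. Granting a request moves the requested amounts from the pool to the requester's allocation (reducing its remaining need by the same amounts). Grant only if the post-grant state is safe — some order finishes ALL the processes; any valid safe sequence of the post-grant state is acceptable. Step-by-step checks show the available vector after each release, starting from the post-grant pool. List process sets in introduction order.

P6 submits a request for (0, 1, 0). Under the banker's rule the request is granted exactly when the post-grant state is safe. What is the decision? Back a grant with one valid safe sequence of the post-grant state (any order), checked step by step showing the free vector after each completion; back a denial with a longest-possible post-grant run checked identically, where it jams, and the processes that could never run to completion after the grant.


GRANT — the state after the grant stays safe, e.g. via P7, P1, P3, P2, P5, P6.
Key observation: even at the reduced pool (3, 1, 1), P7 fits immediately, so safety survives the grant.
Check on the post-grant state, step by step:
  pool = (3, 1, 1)
  P7: need (2, 1, 1) fits (3, 1, 1); releases (3, 0, 1), pool now (6, 1, 2)
  P1: need (3, 1, 1) fits (6, 1, 2); releases (0, 2, 1), pool now (6, 3, 3)
  P3: need (5, 1, 1) fits (6, 3, 3); releases (0, 0, 1), pool now (6, 3, 4)
  P2: need (2, 0, 4) fits (6, 3, 4); releases (1, 1, 0), pool now (7, 4, 4)
  P5: need (7, 1, 3) fits (7, 4, 4); releases (0, 0, 2), pool now (7, 4, 6)
  P6: need (1, 1, 5) fits (7, 4, 6); releases (2, 2, 0), pool now (9, 6, 6)


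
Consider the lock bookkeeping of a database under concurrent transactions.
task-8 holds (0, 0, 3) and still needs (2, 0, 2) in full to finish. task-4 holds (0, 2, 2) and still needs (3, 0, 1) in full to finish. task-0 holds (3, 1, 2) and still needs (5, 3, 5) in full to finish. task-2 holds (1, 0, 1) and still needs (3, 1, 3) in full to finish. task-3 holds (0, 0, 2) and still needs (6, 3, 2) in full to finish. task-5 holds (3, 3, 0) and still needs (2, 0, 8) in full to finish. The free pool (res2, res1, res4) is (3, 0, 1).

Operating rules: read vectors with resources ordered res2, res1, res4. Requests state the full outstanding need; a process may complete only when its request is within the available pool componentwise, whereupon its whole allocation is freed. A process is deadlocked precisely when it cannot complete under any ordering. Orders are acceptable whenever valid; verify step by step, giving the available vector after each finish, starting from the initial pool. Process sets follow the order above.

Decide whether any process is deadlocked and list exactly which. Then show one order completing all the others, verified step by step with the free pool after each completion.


The deadlocked set is task-0, task-3 and task-5.
Key observation: after task-4, task-8, task-2 the pool peaks at (4, 2, 7), and each blocked process is short somewhere: task-0 on res2, res1; task-3 on res2, res1; task-5 on res4.
A valid finishing order for the others: task-4, task-8, task-2. Verifying each step:
  pool = (3, 0, 1)
  task-4 needs (3, 0, 1) <= (3, 0, 1) -> finishes; pool += (0, 2, 2) = (3, 2, 3)
  task-8 needs (2, 0, 2) <= (3, 2, 3) -> finishes; pool += (0, 0, 3) = (3, 2, 6)
  task-2 needs (3, 1, 3) <= (3, 2, 6) -> finishes; pool += (1, 0, 1) = (4, 2, 7)
None of the blocked processes ever fits:
  blocked: task-0 wants (5, 3, 5), pool (4, 2, 7) — not enough res2 and res1
  blocked: task-3 wants (6, 3, 2), pool (4, 2, 7) — not enough res2 and res1
  blocked: task-5 wants (2, 0, 8), pool (4, 2, 7) — not enough res4


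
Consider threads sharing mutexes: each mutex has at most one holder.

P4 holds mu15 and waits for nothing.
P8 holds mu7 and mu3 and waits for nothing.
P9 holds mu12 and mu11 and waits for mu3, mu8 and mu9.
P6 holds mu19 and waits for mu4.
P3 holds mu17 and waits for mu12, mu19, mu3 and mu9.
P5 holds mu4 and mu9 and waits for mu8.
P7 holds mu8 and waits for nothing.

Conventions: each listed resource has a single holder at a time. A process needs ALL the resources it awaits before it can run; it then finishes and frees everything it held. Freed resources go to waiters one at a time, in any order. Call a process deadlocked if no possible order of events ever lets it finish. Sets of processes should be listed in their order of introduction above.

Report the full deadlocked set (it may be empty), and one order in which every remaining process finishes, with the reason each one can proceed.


Nothing here is deadlocked.
Key observation: the wait graph is acyclic; completion cascades from the unblocked processes through everyone else.
A valid finishing order for the others: P4, P8, P7, P5, P9, P6, P3.
Check, step by step:
  P4: no waits; runs immediately, freeing mu15
  P8: no waits; runs immediately, freeing mu7 and mu3
  P7: no waits; runs immediately, freeing mu8
  run P5 (all its waits — mu8 — are resolved); releases mu4 and mu9
  run P9 (all its waits — mu3, mu8 and mu9 — are resolved); releases mu12 and mu11
  run P6 (all its waits — mu4 — are resolved); releases mu19
  run P3 (all its waits — mu12, mu19, mu3 and mu9 — are resolved); releases mu17
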